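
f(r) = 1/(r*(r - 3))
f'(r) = -1/(r*(r - 3)^2) - 1/(r^2*(r - 3))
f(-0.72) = 0.37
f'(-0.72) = 0.62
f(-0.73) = 0.37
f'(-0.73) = 0.60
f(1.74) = -0.46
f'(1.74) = -0.10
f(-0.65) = 0.42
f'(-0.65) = 0.76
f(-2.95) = 0.06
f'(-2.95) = 0.03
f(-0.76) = 0.35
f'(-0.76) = 0.55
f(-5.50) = 0.02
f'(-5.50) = 0.01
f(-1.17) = 0.20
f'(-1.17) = 0.22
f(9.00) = 0.02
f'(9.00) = -0.00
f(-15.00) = 0.00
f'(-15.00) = 0.00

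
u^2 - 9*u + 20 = (u - 5)*(u - 4)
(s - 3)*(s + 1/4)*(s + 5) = s^3 + 9*s^2/4 - 29*s/2 - 15/4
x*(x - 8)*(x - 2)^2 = x^4 - 12*x^3 + 36*x^2 - 32*x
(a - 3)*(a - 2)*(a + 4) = a^3 - a^2 - 14*a + 24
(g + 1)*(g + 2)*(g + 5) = g^3 + 8*g^2 + 17*g + 10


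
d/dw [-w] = -1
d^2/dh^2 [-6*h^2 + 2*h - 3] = -12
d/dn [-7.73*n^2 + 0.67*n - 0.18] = 0.67 - 15.46*n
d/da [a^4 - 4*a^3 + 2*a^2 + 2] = 4*a*(a^2 - 3*a + 1)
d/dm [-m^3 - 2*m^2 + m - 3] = -3*m^2 - 4*m + 1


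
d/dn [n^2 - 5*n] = 2*n - 5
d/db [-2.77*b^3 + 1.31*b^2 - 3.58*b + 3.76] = -8.31*b^2 + 2.62*b - 3.58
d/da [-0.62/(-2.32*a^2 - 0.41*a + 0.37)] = (-2.8768*a - 0.2542)/(2.32*a^2 + 0.41*a - 0.37)^2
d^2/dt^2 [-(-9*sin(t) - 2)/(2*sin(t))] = (cos(t)^2 + 1)/sin(t)^3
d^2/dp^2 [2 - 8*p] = 0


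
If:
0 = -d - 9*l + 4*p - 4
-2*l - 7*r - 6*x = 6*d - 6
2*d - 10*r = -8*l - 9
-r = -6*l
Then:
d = -39*x/50 - 21/100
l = 33/200 - 3*x/100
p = 211/160 - 21*x/80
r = 99/100 - 9*x/50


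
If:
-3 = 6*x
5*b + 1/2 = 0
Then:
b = -1/10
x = -1/2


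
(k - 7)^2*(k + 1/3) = k^3 - 41*k^2/3 + 133*k/3 + 49/3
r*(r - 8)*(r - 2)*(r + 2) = r^4 - 8*r^3 - 4*r^2 + 32*r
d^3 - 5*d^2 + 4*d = d*(d - 4)*(d - 1)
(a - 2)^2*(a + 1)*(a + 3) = a^4 - 9*a^2 + 4*a + 12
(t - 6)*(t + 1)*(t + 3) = t^3 - 2*t^2 - 21*t - 18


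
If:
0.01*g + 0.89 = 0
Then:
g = -89.00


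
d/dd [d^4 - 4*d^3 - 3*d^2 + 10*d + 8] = 4*d^3 - 12*d^2 - 6*d + 10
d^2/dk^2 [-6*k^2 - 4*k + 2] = -12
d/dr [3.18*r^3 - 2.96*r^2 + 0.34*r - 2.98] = 9.54*r^2 - 5.92*r + 0.34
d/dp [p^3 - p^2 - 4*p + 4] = 3*p^2 - 2*p - 4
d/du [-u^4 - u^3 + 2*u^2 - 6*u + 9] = -4*u^3 - 3*u^2 + 4*u - 6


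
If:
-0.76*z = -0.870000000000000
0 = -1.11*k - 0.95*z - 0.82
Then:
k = -1.72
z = 1.14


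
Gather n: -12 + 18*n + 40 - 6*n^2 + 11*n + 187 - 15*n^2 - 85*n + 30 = -21*n^2 - 56*n + 245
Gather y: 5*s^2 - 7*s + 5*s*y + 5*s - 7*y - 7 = 5*s^2 - 2*s + y*(5*s - 7) - 7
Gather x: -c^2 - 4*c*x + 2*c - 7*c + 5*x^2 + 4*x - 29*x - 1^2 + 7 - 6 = -c^2 - 5*c + 5*x^2 + x*(-4*c - 25)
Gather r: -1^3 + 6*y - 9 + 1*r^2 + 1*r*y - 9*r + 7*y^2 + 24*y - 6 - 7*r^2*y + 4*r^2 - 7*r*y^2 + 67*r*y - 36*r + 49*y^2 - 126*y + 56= r^2*(5 - 7*y) + r*(-7*y^2 + 68*y - 45) + 56*y^2 - 96*y + 40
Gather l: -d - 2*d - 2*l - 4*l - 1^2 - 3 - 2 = -3*d - 6*l - 6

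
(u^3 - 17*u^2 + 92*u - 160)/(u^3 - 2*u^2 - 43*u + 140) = (u - 8)/(u + 7)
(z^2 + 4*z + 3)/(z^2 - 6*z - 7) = (z + 3)/(z - 7)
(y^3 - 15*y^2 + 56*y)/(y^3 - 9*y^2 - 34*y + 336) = y/(y + 6)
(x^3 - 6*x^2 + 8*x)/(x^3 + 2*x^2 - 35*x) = (x^2 - 6*x + 8)/(x^2 + 2*x - 35)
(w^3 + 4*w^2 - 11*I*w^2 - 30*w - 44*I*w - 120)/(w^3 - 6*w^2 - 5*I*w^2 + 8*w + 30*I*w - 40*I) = (w^2 + w*(4 - 6*I) - 24*I)/(w^2 - 6*w + 8)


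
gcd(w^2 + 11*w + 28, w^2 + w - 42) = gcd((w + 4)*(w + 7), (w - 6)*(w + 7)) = w + 7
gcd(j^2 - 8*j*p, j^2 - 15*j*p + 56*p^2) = -j + 8*p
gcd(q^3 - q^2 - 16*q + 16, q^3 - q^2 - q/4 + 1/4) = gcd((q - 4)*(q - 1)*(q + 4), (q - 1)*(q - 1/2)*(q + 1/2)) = q - 1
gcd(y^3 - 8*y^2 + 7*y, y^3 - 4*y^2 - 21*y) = y^2 - 7*y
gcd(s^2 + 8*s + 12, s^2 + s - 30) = s + 6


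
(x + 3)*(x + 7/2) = x^2 + 13*x/2 + 21/2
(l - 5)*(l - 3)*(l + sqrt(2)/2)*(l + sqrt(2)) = l^4 - 8*l^3 + 3*sqrt(2)*l^3/2 - 12*sqrt(2)*l^2 + 16*l^2 - 8*l + 45*sqrt(2)*l/2 + 15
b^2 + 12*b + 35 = (b + 5)*(b + 7)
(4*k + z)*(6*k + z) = 24*k^2 + 10*k*z + z^2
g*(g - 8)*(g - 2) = g^3 - 10*g^2 + 16*g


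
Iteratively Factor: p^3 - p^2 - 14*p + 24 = (p - 3)*(p^2 + 2*p - 8) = (p - 3)*(p - 2)*(p + 4)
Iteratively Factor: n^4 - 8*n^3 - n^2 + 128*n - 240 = (n - 5)*(n^3 - 3*n^2 - 16*n + 48) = (n - 5)*(n + 4)*(n^2 - 7*n + 12) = (n - 5)*(n - 3)*(n + 4)*(n - 4)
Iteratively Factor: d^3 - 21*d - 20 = (d + 4)*(d^2 - 4*d - 5) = (d + 1)*(d + 4)*(d - 5)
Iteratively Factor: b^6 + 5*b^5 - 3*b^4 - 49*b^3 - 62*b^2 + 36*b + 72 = (b + 2)*(b^5 + 3*b^4 - 9*b^3 - 31*b^2 + 36) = (b + 2)^2*(b^4 + b^3 - 11*b^2 - 9*b + 18) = (b + 2)^3*(b^3 - b^2 - 9*b + 9) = (b - 1)*(b + 2)^3*(b^2 - 9) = (b - 3)*(b - 1)*(b + 2)^3*(b + 3)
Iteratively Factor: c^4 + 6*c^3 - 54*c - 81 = (c + 3)*(c^3 + 3*c^2 - 9*c - 27) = (c - 3)*(c + 3)*(c^2 + 6*c + 9) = (c - 3)*(c + 3)^2*(c + 3)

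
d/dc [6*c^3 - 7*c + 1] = 18*c^2 - 7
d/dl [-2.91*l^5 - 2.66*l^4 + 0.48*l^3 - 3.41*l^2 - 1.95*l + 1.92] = -14.55*l^4 - 10.64*l^3 + 1.44*l^2 - 6.82*l - 1.95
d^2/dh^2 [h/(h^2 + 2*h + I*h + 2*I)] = 2*(h*(2*h + 2 + I)^2 - (3*h + 2 + I)*(h^2 + 2*h + I*h + 2*I))/(h^2 + 2*h + I*h + 2*I)^3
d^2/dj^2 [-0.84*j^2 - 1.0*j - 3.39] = -1.68000000000000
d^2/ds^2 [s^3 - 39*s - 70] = 6*s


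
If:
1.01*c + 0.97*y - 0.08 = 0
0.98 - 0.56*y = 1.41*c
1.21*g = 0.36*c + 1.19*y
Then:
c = 1.13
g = -0.74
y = -1.09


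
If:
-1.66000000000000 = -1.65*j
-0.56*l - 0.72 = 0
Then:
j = 1.01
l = -1.29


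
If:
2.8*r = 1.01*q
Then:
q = 2.77227722772277*r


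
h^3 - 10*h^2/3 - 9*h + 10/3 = (h - 5)*(h - 1/3)*(h + 2)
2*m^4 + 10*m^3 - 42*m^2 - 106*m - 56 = (m - 4)*(m + 7)*(sqrt(2)*m + sqrt(2))^2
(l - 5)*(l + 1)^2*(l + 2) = l^4 - l^3 - 15*l^2 - 23*l - 10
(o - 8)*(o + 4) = o^2 - 4*o - 32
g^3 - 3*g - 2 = (g - 2)*(g + 1)^2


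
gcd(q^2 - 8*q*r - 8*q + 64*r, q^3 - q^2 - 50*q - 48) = q - 8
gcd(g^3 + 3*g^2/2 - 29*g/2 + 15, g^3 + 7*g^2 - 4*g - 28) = g - 2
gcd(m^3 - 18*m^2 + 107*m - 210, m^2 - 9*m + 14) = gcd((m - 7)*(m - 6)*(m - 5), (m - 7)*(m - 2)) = m - 7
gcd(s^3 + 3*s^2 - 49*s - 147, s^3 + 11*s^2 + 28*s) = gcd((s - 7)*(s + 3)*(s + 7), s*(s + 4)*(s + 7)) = s + 7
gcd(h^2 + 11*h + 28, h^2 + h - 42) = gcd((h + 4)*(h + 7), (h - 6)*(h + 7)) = h + 7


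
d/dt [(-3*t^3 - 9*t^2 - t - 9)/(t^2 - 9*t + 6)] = (-3*t^4 + 54*t^3 + 28*t^2 - 90*t - 87)/(t^4 - 18*t^3 + 93*t^2 - 108*t + 36)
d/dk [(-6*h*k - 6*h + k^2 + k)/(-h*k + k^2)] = (-6*h^2 + 5*h*k^2 + 12*h*k - k^2)/(k^2*(h^2 - 2*h*k + k^2))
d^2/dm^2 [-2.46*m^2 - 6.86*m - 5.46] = -4.92000000000000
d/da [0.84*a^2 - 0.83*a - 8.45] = 1.68*a - 0.83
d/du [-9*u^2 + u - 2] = 1 - 18*u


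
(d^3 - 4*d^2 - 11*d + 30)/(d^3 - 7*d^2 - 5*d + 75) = (d - 2)/(d - 5)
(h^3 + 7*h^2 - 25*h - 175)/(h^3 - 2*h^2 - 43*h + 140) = (h + 5)/(h - 4)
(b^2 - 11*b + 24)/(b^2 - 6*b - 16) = (b - 3)/(b + 2)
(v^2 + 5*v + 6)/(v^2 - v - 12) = (v + 2)/(v - 4)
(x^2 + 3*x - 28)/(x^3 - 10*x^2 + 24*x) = (x + 7)/(x*(x - 6))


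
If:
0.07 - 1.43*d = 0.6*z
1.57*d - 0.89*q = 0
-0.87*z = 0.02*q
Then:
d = 0.05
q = 0.09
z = -0.00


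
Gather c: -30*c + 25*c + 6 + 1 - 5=2 - 5*c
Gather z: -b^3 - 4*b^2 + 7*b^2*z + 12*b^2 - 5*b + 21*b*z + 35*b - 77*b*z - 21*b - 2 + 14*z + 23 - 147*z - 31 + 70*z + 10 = -b^3 + 8*b^2 + 9*b + z*(7*b^2 - 56*b - 63)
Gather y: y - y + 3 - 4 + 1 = 0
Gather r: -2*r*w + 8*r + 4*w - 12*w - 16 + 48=r*(8 - 2*w) - 8*w + 32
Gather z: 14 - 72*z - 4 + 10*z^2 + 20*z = 10*z^2 - 52*z + 10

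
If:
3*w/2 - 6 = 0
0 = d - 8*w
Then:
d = 32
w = 4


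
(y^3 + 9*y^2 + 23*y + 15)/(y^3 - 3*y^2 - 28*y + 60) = (y^2 + 4*y + 3)/(y^2 - 8*y + 12)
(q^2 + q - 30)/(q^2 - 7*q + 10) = (q + 6)/(q - 2)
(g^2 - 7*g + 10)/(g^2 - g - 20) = (g - 2)/(g + 4)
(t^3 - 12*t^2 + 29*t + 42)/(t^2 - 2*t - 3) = (t^2 - 13*t + 42)/(t - 3)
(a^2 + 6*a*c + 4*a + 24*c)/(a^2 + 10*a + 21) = (a^2 + 6*a*c + 4*a + 24*c)/(a^2 + 10*a + 21)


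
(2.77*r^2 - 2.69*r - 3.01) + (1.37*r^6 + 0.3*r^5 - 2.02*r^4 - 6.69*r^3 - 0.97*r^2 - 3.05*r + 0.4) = 1.37*r^6 + 0.3*r^5 - 2.02*r^4 - 6.69*r^3 + 1.8*r^2 - 5.74*r - 2.61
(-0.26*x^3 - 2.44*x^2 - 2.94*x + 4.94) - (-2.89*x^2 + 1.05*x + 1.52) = -0.26*x^3 + 0.45*x^2 - 3.99*x + 3.42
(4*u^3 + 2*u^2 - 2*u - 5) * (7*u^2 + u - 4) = 28*u^5 + 18*u^4 - 28*u^3 - 45*u^2 + 3*u + 20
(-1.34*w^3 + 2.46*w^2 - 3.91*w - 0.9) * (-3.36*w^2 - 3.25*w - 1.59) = 4.5024*w^5 - 3.9106*w^4 + 7.2732*w^3 + 11.8201*w^2 + 9.1419*w + 1.431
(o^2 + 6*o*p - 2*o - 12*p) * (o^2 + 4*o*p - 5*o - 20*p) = o^4 + 10*o^3*p - 7*o^3 + 24*o^2*p^2 - 70*o^2*p + 10*o^2 - 168*o*p^2 + 100*o*p + 240*p^2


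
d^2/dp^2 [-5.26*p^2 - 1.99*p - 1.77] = -10.5200000000000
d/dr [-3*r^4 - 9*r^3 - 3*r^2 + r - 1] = -12*r^3 - 27*r^2 - 6*r + 1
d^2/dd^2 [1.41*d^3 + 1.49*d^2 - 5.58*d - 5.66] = 8.46*d + 2.98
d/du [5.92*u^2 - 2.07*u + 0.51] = 11.84*u - 2.07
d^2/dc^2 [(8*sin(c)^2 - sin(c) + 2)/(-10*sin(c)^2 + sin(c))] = 2*(-10*sin(c)^2 + 399*sin(c) - 10 - 599/sin(c) + 60/sin(c)^2 - 2/sin(c)^3)/(10*sin(c) - 1)^3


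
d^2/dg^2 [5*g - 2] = 0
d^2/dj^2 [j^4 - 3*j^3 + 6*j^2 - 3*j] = 12*j^2 - 18*j + 12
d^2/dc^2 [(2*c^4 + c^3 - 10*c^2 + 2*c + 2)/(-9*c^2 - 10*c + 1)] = 6*(-54*c^6 - 180*c^5 - 182*c^4 - 337*c^3 - 66*c^2 - 199*c - 76)/(729*c^6 + 2430*c^5 + 2457*c^4 + 460*c^3 - 273*c^2 + 30*c - 1)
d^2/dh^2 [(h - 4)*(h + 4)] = 2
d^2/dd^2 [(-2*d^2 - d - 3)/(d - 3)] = -48/(d^3 - 9*d^2 + 27*d - 27)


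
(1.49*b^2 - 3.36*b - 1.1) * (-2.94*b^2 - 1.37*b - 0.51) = -4.3806*b^4 + 7.8371*b^3 + 7.0773*b^2 + 3.2206*b + 0.561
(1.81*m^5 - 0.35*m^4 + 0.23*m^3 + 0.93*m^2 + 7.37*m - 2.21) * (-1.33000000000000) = -2.4073*m^5 + 0.4655*m^4 - 0.3059*m^3 - 1.2369*m^2 - 9.8021*m + 2.9393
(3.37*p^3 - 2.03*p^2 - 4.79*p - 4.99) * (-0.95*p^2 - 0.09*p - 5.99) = -3.2015*p^5 + 1.6252*p^4 - 15.4531*p^3 + 17.3313*p^2 + 29.1412*p + 29.8901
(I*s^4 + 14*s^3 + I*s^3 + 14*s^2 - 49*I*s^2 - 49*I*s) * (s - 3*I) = I*s^5 + 17*s^4 + I*s^4 + 17*s^3 - 91*I*s^3 - 147*s^2 - 91*I*s^2 - 147*s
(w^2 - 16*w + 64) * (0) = 0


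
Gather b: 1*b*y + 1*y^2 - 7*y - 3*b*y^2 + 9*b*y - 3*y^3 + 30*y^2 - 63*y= b*(-3*y^2 + 10*y) - 3*y^3 + 31*y^2 - 70*y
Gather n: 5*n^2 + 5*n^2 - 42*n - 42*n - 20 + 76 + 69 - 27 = 10*n^2 - 84*n + 98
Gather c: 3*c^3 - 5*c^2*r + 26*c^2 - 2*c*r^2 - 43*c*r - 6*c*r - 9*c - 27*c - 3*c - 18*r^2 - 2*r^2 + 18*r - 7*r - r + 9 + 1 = 3*c^3 + c^2*(26 - 5*r) + c*(-2*r^2 - 49*r - 39) - 20*r^2 + 10*r + 10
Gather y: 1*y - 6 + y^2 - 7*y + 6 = y^2 - 6*y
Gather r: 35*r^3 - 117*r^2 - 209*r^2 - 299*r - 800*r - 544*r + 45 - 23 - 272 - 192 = 35*r^3 - 326*r^2 - 1643*r - 442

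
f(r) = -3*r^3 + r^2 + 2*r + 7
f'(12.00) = -1270.00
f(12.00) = -5009.00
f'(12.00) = -1270.00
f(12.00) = -5009.00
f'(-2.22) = -46.80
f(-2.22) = 40.31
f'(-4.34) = -176.20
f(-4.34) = 262.40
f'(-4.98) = -231.16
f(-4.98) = 392.36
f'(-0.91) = -7.27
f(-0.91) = 8.27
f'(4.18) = -146.89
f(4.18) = -186.27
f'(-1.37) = -17.63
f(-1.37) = 13.85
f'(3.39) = -94.65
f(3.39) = -91.60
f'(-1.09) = -10.87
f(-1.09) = 9.89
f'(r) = -9*r^2 + 2*r + 2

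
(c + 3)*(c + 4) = c^2 + 7*c + 12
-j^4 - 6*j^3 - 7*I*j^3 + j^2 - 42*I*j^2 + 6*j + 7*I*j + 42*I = (j + 6)*(j + 7*I)*(-I*j - I)*(-I*j + I)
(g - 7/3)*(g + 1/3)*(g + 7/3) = g^3 + g^2/3 - 49*g/9 - 49/27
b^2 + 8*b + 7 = (b + 1)*(b + 7)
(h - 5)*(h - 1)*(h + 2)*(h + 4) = h^4 - 23*h^2 - 18*h + 40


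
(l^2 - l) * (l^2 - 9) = l^4 - l^3 - 9*l^2 + 9*l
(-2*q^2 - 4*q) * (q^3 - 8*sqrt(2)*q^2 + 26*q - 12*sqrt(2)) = -2*q^5 - 4*q^4 + 16*sqrt(2)*q^4 - 52*q^3 + 32*sqrt(2)*q^3 - 104*q^2 + 24*sqrt(2)*q^2 + 48*sqrt(2)*q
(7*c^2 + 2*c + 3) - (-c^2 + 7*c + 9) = 8*c^2 - 5*c - 6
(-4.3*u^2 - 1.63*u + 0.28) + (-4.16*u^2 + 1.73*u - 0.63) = -8.46*u^2 + 0.1*u - 0.35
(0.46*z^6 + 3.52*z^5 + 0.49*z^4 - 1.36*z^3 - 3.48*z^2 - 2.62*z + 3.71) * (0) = 0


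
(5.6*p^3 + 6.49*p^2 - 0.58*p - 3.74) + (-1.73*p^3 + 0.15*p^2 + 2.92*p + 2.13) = 3.87*p^3 + 6.64*p^2 + 2.34*p - 1.61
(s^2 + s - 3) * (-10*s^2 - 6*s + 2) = -10*s^4 - 16*s^3 + 26*s^2 + 20*s - 6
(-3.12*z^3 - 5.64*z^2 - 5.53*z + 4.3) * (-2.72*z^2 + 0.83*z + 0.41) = 8.4864*z^5 + 12.7512*z^4 + 9.0812*z^3 - 18.5983*z^2 + 1.3017*z + 1.763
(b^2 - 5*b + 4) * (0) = 0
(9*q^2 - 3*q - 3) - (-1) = 9*q^2 - 3*q - 2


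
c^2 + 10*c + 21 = (c + 3)*(c + 7)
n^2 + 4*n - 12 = (n - 2)*(n + 6)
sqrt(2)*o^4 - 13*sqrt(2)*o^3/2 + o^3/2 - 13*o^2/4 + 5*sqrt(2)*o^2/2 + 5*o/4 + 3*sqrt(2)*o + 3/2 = (o - 6)*(o - 1)*(o + 1/2)*(sqrt(2)*o + 1/2)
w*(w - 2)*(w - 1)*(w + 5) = w^4 + 2*w^3 - 13*w^2 + 10*w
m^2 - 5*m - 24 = (m - 8)*(m + 3)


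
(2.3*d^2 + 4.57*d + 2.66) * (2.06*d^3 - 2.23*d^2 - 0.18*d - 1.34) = 4.738*d^5 + 4.2852*d^4 - 5.1255*d^3 - 9.8364*d^2 - 6.6026*d - 3.5644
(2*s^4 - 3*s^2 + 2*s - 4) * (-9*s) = -18*s^5 + 27*s^3 - 18*s^2 + 36*s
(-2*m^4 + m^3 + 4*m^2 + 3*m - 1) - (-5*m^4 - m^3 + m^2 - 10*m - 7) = 3*m^4 + 2*m^3 + 3*m^2 + 13*m + 6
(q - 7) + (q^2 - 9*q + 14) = q^2 - 8*q + 7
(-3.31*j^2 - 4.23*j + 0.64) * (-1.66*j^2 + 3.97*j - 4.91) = 5.4946*j^4 - 6.1189*j^3 - 1.6034*j^2 + 23.3101*j - 3.1424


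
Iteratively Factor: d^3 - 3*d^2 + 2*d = (d - 2)*(d^2 - d) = d*(d - 2)*(d - 1)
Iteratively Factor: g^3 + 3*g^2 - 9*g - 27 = (g + 3)*(g^2 - 9) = (g + 3)^2*(g - 3)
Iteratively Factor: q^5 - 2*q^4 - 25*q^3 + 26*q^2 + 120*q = (q - 3)*(q^4 + q^3 - 22*q^2 - 40*q) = (q - 3)*(q + 2)*(q^3 - q^2 - 20*q) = (q - 5)*(q - 3)*(q + 2)*(q^2 + 4*q) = q*(q - 5)*(q - 3)*(q + 2)*(q + 4)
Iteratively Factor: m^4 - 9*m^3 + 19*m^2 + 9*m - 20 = (m + 1)*(m^3 - 10*m^2 + 29*m - 20) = (m - 5)*(m + 1)*(m^2 - 5*m + 4) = (m - 5)*(m - 4)*(m + 1)*(m - 1)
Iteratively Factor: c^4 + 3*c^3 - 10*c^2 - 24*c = (c - 3)*(c^3 + 6*c^2 + 8*c) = c*(c - 3)*(c^2 + 6*c + 8) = c*(c - 3)*(c + 2)*(c + 4)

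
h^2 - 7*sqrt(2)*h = h*(h - 7*sqrt(2))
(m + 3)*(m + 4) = m^2 + 7*m + 12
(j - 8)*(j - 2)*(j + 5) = j^3 - 5*j^2 - 34*j + 80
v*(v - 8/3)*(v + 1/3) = v^3 - 7*v^2/3 - 8*v/9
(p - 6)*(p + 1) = p^2 - 5*p - 6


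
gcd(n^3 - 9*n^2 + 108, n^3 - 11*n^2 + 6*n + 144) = n^2 - 3*n - 18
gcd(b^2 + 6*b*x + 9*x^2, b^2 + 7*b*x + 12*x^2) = b + 3*x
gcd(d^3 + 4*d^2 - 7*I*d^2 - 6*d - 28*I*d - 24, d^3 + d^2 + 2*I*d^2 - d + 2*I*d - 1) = 1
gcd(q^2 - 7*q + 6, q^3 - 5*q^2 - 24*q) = 1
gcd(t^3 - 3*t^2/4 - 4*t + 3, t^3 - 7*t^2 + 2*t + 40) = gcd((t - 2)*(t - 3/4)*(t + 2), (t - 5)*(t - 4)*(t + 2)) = t + 2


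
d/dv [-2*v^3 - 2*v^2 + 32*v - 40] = -6*v^2 - 4*v + 32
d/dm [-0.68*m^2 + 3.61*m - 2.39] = 3.61 - 1.36*m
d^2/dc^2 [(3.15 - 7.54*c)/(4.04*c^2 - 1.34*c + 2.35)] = (-(7.54*c - 3.15)*(8.08*c - 1.34)*(16.16*c - 2.68) + (182.7696*c - 45.6592)*(4.04*c^2 - 1.34*c + 2.35))/(4.04*c^2 - 1.34*c + 2.35)^3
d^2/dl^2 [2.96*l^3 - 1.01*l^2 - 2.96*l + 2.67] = 17.76*l - 2.02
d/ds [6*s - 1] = 6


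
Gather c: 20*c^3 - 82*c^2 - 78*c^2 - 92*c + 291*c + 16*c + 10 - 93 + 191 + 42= 20*c^3 - 160*c^2 + 215*c + 150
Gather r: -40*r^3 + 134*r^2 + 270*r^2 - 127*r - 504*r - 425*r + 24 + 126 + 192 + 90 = -40*r^3 + 404*r^2 - 1056*r + 432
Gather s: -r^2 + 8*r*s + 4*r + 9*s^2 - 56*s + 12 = -r^2 + 4*r + 9*s^2 + s*(8*r - 56) + 12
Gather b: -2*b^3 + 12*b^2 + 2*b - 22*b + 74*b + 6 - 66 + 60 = -2*b^3 + 12*b^2 + 54*b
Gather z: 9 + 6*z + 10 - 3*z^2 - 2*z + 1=-3*z^2 + 4*z + 20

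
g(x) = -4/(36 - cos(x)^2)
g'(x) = 8*sin(x)*cos(x)/(36 - cos(x)^2)^2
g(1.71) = -0.11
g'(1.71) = -0.00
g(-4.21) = -0.11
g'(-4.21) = -0.00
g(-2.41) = -0.11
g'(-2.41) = 0.00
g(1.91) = -0.11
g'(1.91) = -0.00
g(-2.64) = -0.11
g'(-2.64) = 0.00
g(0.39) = -0.11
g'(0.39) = 0.00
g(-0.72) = -0.11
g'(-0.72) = -0.00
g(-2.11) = -0.11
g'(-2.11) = 0.00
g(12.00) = -0.11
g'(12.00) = 0.00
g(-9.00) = -0.11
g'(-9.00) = 0.00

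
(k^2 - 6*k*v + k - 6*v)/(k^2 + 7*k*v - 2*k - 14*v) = (k^2 - 6*k*v + k - 6*v)/(k^2 + 7*k*v - 2*k - 14*v)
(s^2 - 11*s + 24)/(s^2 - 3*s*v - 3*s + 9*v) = (s - 8)/(s - 3*v)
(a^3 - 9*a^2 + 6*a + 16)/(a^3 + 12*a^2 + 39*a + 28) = (a^2 - 10*a + 16)/(a^2 + 11*a + 28)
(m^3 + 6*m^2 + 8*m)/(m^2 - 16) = m*(m + 2)/(m - 4)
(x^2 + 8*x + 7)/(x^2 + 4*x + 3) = (x + 7)/(x + 3)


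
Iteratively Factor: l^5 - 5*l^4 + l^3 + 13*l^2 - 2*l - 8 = (l - 1)*(l^4 - 4*l^3 - 3*l^2 + 10*l + 8) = (l - 4)*(l - 1)*(l^3 - 3*l - 2) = (l - 4)*(l - 1)*(l + 1)*(l^2 - l - 2) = (l - 4)*(l - 1)*(l + 1)^2*(l - 2)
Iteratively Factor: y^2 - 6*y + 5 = (y - 1)*(y - 5)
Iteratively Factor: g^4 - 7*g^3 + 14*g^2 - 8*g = (g - 1)*(g^3 - 6*g^2 + 8*g) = (g - 4)*(g - 1)*(g^2 - 2*g) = (g - 4)*(g - 2)*(g - 1)*(g)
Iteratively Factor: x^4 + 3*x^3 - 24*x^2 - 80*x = (x)*(x^3 + 3*x^2 - 24*x - 80) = x*(x + 4)*(x^2 - x - 20) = x*(x + 4)^2*(x - 5)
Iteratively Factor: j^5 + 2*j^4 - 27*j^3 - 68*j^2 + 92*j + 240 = (j - 2)*(j^4 + 4*j^3 - 19*j^2 - 106*j - 120) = (j - 2)*(j + 3)*(j^3 + j^2 - 22*j - 40) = (j - 5)*(j - 2)*(j + 3)*(j^2 + 6*j + 8) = (j - 5)*(j - 2)*(j + 2)*(j + 3)*(j + 4)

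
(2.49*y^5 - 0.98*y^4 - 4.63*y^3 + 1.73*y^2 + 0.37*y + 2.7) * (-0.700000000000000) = -1.743*y^5 + 0.686*y^4 + 3.241*y^3 - 1.211*y^2 - 0.259*y - 1.89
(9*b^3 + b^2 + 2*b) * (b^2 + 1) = 9*b^5 + b^4 + 11*b^3 + b^2 + 2*b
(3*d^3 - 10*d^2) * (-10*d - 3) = -30*d^4 + 91*d^3 + 30*d^2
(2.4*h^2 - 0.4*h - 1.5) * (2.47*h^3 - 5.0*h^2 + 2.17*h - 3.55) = 5.928*h^5 - 12.988*h^4 + 3.503*h^3 - 1.888*h^2 - 1.835*h + 5.325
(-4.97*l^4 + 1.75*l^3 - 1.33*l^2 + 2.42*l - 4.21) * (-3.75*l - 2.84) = 18.6375*l^5 + 7.5523*l^4 + 0.017500000000001*l^3 - 5.2978*l^2 + 8.9147*l + 11.9564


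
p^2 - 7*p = p*(p - 7)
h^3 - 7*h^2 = h^2*(h - 7)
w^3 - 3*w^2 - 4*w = w*(w - 4)*(w + 1)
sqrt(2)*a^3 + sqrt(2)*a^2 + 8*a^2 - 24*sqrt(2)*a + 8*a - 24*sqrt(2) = (a - 2*sqrt(2))*(a + 6*sqrt(2))*(sqrt(2)*a + sqrt(2))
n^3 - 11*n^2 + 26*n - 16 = (n - 8)*(n - 2)*(n - 1)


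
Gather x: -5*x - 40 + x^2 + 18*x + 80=x^2 + 13*x + 40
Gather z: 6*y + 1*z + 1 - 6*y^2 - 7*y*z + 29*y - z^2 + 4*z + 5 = -6*y^2 + 35*y - z^2 + z*(5 - 7*y) + 6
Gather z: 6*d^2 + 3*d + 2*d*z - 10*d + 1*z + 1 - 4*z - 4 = 6*d^2 - 7*d + z*(2*d - 3) - 3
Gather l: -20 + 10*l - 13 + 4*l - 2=14*l - 35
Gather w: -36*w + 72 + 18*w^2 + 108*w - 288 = 18*w^2 + 72*w - 216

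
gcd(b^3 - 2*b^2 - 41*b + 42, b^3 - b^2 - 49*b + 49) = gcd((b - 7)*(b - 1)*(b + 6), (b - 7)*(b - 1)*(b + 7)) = b^2 - 8*b + 7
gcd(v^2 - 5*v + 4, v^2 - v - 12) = v - 4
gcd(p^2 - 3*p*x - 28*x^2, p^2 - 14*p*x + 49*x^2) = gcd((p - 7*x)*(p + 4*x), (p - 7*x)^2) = -p + 7*x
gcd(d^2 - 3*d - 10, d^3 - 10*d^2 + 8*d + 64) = d + 2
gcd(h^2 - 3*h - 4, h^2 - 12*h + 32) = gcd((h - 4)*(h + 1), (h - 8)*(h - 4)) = h - 4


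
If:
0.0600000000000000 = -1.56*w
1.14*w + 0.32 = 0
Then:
No Solution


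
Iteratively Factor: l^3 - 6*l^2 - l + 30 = (l + 2)*(l^2 - 8*l + 15) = (l - 3)*(l + 2)*(l - 5)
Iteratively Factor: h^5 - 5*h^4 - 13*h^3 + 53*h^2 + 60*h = (h)*(h^4 - 5*h^3 - 13*h^2 + 53*h + 60) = h*(h - 5)*(h^3 - 13*h - 12) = h*(h - 5)*(h + 1)*(h^2 - h - 12) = h*(h - 5)*(h - 4)*(h + 1)*(h + 3)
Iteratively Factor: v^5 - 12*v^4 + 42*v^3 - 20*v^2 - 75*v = (v - 5)*(v^4 - 7*v^3 + 7*v^2 + 15*v) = (v - 5)^2*(v^3 - 2*v^2 - 3*v) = (v - 5)^2*(v - 3)*(v^2 + v) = v*(v - 5)^2*(v - 3)*(v + 1)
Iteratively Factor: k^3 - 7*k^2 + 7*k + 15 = (k - 5)*(k^2 - 2*k - 3) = (k - 5)*(k - 3)*(k + 1)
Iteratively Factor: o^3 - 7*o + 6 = (o - 2)*(o^2 + 2*o - 3) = (o - 2)*(o + 3)*(o - 1)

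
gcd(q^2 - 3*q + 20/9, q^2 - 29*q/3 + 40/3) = q - 5/3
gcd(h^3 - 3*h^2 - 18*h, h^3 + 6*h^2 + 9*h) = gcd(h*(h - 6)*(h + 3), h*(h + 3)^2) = h^2 + 3*h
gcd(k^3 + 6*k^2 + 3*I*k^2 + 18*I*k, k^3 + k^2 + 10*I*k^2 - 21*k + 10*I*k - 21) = k + 3*I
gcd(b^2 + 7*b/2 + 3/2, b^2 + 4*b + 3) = b + 3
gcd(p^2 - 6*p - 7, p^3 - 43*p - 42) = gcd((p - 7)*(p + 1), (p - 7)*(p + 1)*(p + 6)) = p^2 - 6*p - 7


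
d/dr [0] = 0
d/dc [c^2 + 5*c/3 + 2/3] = 2*c + 5/3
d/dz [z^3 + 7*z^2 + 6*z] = 3*z^2 + 14*z + 6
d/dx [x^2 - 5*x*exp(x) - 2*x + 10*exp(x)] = -5*x*exp(x) + 2*x + 5*exp(x) - 2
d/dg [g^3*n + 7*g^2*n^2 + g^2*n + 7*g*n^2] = n*(3*g^2 + 14*g*n + 2*g + 7*n)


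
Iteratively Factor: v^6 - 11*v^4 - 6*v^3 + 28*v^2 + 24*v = (v + 2)*(v^5 - 2*v^4 - 7*v^3 + 8*v^2 + 12*v) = (v - 2)*(v + 2)*(v^4 - 7*v^2 - 6*v) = v*(v - 2)*(v + 2)*(v^3 - 7*v - 6) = v*(v - 2)*(v + 2)^2*(v^2 - 2*v - 3) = v*(v - 2)*(v + 1)*(v + 2)^2*(v - 3)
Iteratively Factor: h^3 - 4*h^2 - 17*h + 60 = (h + 4)*(h^2 - 8*h + 15) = (h - 3)*(h + 4)*(h - 5)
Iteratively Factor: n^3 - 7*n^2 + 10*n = (n - 2)*(n^2 - 5*n) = (n - 5)*(n - 2)*(n)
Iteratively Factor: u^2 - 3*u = (u)*(u - 3)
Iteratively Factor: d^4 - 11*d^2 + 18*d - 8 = (d - 2)*(d^3 + 2*d^2 - 7*d + 4) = (d - 2)*(d - 1)*(d^2 + 3*d - 4) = (d - 2)*(d - 1)^2*(d + 4)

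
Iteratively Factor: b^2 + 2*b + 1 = (b + 1)*(b + 1)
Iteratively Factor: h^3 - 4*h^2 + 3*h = (h - 1)*(h^2 - 3*h) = h*(h - 1)*(h - 3)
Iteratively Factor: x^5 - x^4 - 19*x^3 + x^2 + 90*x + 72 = (x - 3)*(x^4 + 2*x^3 - 13*x^2 - 38*x - 24) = (x - 3)*(x + 3)*(x^3 - x^2 - 10*x - 8) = (x - 3)*(x + 2)*(x + 3)*(x^2 - 3*x - 4) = (x - 4)*(x - 3)*(x + 2)*(x + 3)*(x + 1)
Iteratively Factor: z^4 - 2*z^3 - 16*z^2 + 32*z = (z - 4)*(z^3 + 2*z^2 - 8*z) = (z - 4)*(z + 4)*(z^2 - 2*z) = z*(z - 4)*(z + 4)*(z - 2)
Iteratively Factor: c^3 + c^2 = (c + 1)*(c^2) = c*(c + 1)*(c)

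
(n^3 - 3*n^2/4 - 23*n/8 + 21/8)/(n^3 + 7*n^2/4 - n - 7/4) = (n - 3/2)/(n + 1)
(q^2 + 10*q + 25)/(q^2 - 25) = (q + 5)/(q - 5)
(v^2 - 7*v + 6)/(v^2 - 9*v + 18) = (v - 1)/(v - 3)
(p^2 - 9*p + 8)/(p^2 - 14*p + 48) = (p - 1)/(p - 6)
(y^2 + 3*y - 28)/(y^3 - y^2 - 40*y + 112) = 1/(y - 4)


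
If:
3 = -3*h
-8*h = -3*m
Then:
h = -1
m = -8/3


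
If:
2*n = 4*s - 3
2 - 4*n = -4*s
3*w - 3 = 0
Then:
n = 5/2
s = 2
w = 1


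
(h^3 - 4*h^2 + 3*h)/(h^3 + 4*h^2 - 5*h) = (h - 3)/(h + 5)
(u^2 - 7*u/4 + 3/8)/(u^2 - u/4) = (u - 3/2)/u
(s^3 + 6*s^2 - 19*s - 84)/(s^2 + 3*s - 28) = s + 3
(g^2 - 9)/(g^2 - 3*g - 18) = (g - 3)/(g - 6)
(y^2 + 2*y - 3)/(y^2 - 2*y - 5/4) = 4*(-y^2 - 2*y + 3)/(-4*y^2 + 8*y + 5)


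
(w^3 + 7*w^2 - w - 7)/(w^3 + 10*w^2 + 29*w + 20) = (w^2 + 6*w - 7)/(w^2 + 9*w + 20)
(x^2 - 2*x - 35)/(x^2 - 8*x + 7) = (x + 5)/(x - 1)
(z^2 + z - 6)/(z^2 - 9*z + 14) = (z + 3)/(z - 7)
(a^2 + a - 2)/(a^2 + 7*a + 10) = (a - 1)/(a + 5)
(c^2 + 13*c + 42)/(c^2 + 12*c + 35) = (c + 6)/(c + 5)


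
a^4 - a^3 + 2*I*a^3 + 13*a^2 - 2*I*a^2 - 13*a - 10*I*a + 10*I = (a - 1)*(a - 2*I)*(a - I)*(a + 5*I)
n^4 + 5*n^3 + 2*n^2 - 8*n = n*(n - 1)*(n + 2)*(n + 4)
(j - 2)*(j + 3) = j^2 + j - 6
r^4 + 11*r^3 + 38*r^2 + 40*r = r*(r + 2)*(r + 4)*(r + 5)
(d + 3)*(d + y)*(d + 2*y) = d^3 + 3*d^2*y + 3*d^2 + 2*d*y^2 + 9*d*y + 6*y^2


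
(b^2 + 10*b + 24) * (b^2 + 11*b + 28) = b^4 + 21*b^3 + 162*b^2 + 544*b + 672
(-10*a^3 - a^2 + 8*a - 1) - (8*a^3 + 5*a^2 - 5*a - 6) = -18*a^3 - 6*a^2 + 13*a + 5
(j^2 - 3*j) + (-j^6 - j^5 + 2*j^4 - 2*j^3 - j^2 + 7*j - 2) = -j^6 - j^5 + 2*j^4 - 2*j^3 + 4*j - 2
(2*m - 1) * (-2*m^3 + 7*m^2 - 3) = -4*m^4 + 16*m^3 - 7*m^2 - 6*m + 3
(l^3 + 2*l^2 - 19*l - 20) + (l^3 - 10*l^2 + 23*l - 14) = 2*l^3 - 8*l^2 + 4*l - 34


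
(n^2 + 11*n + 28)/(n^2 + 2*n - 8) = (n + 7)/(n - 2)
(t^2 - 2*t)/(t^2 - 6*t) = (t - 2)/(t - 6)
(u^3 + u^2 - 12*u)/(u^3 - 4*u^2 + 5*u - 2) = u*(u^2 + u - 12)/(u^3 - 4*u^2 + 5*u - 2)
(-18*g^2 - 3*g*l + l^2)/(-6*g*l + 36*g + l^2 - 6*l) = (3*g + l)/(l - 6)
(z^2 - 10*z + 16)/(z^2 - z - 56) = (z - 2)/(z + 7)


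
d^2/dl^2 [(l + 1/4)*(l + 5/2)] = 2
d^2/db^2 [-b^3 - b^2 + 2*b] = -6*b - 2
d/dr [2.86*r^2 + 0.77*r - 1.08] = 5.72*r + 0.77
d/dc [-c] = -1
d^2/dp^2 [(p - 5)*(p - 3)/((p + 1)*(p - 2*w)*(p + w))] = 2*(2*(4 - p)*(p + 1)^2*(p - 2*w)^2*(p + w) + 2*(4 - p)*(p + 1)^2*(p - 2*w)*(p + w)^2 + 2*(4 - p)*(p + 1)*(p - 2*w)^2*(p + w)^2 + (p - 5)*(p - 3)*(p + 1)^2*(p - 2*w)^2 + (p - 5)*(p - 3)*(p + 1)^2*(p - 2*w)*(p + w) + (p - 5)*(p - 3)*(p + 1)^2*(p + w)^2 + (p - 5)*(p - 3)*(p + 1)*(p - 2*w)^2*(p + w) + (p - 5)*(p - 3)*(p + 1)*(p - 2*w)*(p + w)^2 + (p - 5)*(p - 3)*(p - 2*w)^2*(p + w)^2 + (p + 1)^2*(p - 2*w)^2*(p + w)^2)/((p + 1)^3*(p - 2*w)^3*(p + w)^3)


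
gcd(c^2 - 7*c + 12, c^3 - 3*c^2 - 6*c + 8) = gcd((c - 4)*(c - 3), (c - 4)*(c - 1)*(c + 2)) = c - 4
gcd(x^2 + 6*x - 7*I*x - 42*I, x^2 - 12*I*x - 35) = x - 7*I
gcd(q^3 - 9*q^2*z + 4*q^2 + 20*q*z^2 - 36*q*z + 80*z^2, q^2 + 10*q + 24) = q + 4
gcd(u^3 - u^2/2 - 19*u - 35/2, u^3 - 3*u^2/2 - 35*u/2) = u^2 - 3*u/2 - 35/2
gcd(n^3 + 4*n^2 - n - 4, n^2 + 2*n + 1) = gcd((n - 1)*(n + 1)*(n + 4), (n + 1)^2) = n + 1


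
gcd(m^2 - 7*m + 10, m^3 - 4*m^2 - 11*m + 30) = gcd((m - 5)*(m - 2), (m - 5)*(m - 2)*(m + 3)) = m^2 - 7*m + 10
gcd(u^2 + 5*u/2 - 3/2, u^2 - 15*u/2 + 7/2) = u - 1/2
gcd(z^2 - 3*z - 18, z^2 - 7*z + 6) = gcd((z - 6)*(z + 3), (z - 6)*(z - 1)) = z - 6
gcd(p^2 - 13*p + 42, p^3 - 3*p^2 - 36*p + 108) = p - 6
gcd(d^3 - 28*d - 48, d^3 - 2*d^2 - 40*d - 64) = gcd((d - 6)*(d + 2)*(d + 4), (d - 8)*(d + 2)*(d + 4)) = d^2 + 6*d + 8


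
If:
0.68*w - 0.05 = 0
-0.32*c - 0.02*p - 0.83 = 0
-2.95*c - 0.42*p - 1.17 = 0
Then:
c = -4.31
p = 27.51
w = 0.07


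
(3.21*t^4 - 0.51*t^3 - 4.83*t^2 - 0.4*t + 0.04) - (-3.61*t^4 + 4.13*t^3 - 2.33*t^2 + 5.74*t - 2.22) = 6.82*t^4 - 4.64*t^3 - 2.5*t^2 - 6.14*t + 2.26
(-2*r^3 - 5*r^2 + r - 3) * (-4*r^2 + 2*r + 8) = 8*r^5 + 16*r^4 - 30*r^3 - 26*r^2 + 2*r - 24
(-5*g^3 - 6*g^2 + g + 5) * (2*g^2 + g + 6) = -10*g^5 - 17*g^4 - 34*g^3 - 25*g^2 + 11*g + 30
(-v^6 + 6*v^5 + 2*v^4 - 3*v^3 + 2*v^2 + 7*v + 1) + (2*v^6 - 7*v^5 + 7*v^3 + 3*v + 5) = v^6 - v^5 + 2*v^4 + 4*v^3 + 2*v^2 + 10*v + 6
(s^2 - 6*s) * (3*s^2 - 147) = 3*s^4 - 18*s^3 - 147*s^2 + 882*s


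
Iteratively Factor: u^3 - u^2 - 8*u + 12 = (u - 2)*(u^2 + u - 6) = (u - 2)^2*(u + 3)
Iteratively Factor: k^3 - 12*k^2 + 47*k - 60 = (k - 5)*(k^2 - 7*k + 12) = (k - 5)*(k - 4)*(k - 3)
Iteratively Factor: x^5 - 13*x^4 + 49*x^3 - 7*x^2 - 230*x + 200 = (x - 5)*(x^4 - 8*x^3 + 9*x^2 + 38*x - 40) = (x - 5)*(x - 1)*(x^3 - 7*x^2 + 2*x + 40) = (x - 5)*(x - 4)*(x - 1)*(x^2 - 3*x - 10) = (x - 5)^2*(x - 4)*(x - 1)*(x + 2)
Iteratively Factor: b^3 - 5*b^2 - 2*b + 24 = (b - 3)*(b^2 - 2*b - 8) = (b - 4)*(b - 3)*(b + 2)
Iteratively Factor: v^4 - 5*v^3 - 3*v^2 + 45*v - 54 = (v - 3)*(v^3 - 2*v^2 - 9*v + 18) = (v - 3)^2*(v^2 + v - 6) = (v - 3)^2*(v - 2)*(v + 3)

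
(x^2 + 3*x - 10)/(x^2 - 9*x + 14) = (x + 5)/(x - 7)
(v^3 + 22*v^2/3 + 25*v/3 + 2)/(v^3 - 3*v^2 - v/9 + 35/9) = 3*(3*v^2 + 19*v + 6)/(9*v^2 - 36*v + 35)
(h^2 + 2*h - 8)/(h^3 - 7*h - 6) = (-h^2 - 2*h + 8)/(-h^3 + 7*h + 6)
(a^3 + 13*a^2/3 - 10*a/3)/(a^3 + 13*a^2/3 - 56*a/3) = (3*a^2 + 13*a - 10)/(3*a^2 + 13*a - 56)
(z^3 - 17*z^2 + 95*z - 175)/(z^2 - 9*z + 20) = (z^2 - 12*z + 35)/(z - 4)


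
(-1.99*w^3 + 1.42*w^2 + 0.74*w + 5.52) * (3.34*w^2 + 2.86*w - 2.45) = -6.6466*w^5 - 0.9486*w^4 + 11.4083*w^3 + 17.0742*w^2 + 13.9742*w - 13.524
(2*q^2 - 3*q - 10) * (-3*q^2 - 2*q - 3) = -6*q^4 + 5*q^3 + 30*q^2 + 29*q + 30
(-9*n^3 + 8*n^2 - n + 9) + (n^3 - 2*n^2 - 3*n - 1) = -8*n^3 + 6*n^2 - 4*n + 8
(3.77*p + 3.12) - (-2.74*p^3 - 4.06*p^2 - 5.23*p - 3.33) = 2.74*p^3 + 4.06*p^2 + 9.0*p + 6.45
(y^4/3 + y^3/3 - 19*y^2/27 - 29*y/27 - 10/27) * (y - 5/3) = y^5/3 - 2*y^4/9 - 34*y^3/27 + 8*y^2/81 + 115*y/81 + 50/81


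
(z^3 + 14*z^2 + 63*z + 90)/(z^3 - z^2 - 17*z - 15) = (z^2 + 11*z + 30)/(z^2 - 4*z - 5)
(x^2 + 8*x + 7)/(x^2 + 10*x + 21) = (x + 1)/(x + 3)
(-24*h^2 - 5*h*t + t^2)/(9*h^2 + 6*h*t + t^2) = (-8*h + t)/(3*h + t)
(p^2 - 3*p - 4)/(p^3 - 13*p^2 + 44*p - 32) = (p + 1)/(p^2 - 9*p + 8)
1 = 1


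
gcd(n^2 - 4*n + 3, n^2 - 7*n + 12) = n - 3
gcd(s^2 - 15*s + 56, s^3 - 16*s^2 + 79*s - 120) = s - 8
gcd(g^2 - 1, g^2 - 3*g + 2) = g - 1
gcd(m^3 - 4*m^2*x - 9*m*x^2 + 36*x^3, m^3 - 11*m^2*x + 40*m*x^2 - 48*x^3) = m^2 - 7*m*x + 12*x^2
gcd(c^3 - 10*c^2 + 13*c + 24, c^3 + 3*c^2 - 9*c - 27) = c - 3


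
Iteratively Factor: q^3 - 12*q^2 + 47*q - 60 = (q - 3)*(q^2 - 9*q + 20) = (q - 5)*(q - 3)*(q - 4)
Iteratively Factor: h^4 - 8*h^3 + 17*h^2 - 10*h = (h - 5)*(h^3 - 3*h^2 + 2*h) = (h - 5)*(h - 1)*(h^2 - 2*h) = h*(h - 5)*(h - 1)*(h - 2)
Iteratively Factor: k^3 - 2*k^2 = (k - 2)*(k^2) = k*(k - 2)*(k)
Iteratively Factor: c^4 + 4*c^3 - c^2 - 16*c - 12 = (c + 3)*(c^3 + c^2 - 4*c - 4) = (c + 2)*(c + 3)*(c^2 - c - 2) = (c + 1)*(c + 2)*(c + 3)*(c - 2)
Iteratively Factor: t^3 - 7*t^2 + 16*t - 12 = (t - 3)*(t^2 - 4*t + 4) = (t - 3)*(t - 2)*(t - 2)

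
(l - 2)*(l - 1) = l^2 - 3*l + 2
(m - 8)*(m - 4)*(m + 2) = m^3 - 10*m^2 + 8*m + 64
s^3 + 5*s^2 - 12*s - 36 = (s - 3)*(s + 2)*(s + 6)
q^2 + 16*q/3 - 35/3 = (q - 5/3)*(q + 7)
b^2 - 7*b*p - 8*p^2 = (b - 8*p)*(b + p)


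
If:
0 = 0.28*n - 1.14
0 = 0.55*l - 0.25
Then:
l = 0.45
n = 4.07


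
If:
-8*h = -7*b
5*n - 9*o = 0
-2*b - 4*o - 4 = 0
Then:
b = -2*o - 2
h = -7*o/4 - 7/4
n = 9*o/5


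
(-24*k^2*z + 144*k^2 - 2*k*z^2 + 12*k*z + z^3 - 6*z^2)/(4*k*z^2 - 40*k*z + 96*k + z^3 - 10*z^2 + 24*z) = (-6*k + z)/(z - 4)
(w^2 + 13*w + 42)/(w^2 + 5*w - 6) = (w + 7)/(w - 1)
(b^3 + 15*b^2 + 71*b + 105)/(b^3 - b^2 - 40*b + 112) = (b^2 + 8*b + 15)/(b^2 - 8*b + 16)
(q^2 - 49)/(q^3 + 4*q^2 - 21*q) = (q - 7)/(q*(q - 3))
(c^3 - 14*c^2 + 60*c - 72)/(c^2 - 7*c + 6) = (c^2 - 8*c + 12)/(c - 1)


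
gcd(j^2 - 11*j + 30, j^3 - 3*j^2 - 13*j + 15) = j - 5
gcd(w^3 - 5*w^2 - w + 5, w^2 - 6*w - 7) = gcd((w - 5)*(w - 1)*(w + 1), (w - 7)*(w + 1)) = w + 1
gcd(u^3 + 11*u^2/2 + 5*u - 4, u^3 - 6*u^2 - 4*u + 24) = u + 2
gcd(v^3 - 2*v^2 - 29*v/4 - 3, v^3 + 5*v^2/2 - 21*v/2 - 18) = v + 3/2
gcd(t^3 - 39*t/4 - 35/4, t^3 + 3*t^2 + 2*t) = t + 1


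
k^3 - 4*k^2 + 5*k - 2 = (k - 2)*(k - 1)^2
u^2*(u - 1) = u^3 - u^2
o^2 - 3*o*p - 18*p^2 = (o - 6*p)*(o + 3*p)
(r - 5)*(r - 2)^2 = r^3 - 9*r^2 + 24*r - 20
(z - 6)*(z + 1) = z^2 - 5*z - 6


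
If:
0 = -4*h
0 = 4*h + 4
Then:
No Solution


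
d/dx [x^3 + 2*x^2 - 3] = x*(3*x + 4)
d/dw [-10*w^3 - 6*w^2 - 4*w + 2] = -30*w^2 - 12*w - 4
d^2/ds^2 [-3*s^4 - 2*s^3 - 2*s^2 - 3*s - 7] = -36*s^2 - 12*s - 4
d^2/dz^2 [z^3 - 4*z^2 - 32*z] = 6*z - 8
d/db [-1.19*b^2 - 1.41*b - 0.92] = -2.38*b - 1.41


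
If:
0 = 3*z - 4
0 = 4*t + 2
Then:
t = -1/2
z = 4/3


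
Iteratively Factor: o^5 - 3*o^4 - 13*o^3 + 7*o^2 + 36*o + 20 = (o - 2)*(o^4 - o^3 - 15*o^2 - 23*o - 10) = (o - 2)*(o + 2)*(o^3 - 3*o^2 - 9*o - 5) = (o - 2)*(o + 1)*(o + 2)*(o^2 - 4*o - 5) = (o - 5)*(o - 2)*(o + 1)*(o + 2)*(o + 1)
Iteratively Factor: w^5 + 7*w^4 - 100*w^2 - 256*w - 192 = (w + 3)*(w^4 + 4*w^3 - 12*w^2 - 64*w - 64) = (w + 2)*(w + 3)*(w^3 + 2*w^2 - 16*w - 32) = (w + 2)*(w + 3)*(w + 4)*(w^2 - 2*w - 8) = (w - 4)*(w + 2)*(w + 3)*(w + 4)*(w + 2)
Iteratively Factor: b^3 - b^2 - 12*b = (b - 4)*(b^2 + 3*b) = b*(b - 4)*(b + 3)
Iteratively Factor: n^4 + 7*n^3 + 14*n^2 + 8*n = (n + 4)*(n^3 + 3*n^2 + 2*n) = n*(n + 4)*(n^2 + 3*n + 2) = n*(n + 2)*(n + 4)*(n + 1)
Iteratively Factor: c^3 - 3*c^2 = (c - 3)*(c^2) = c*(c - 3)*(c)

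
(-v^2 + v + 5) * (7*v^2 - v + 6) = -7*v^4 + 8*v^3 + 28*v^2 + v + 30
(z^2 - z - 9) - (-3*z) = z^2 + 2*z - 9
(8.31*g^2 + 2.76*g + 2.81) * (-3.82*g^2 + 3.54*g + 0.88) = -31.7442*g^4 + 18.8742*g^3 + 6.349*g^2 + 12.3762*g + 2.4728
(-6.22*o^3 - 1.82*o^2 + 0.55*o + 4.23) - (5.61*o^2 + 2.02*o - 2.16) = -6.22*o^3 - 7.43*o^2 - 1.47*o + 6.39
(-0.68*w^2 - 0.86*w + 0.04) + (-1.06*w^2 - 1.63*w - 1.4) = -1.74*w^2 - 2.49*w - 1.36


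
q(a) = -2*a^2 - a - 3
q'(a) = -4*a - 1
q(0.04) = -3.04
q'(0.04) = -1.16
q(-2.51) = -13.09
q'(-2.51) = 9.04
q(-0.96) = -3.88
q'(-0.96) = 2.84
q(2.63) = -19.46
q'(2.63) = -11.52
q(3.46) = -30.40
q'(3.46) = -14.84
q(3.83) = -36.17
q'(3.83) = -16.32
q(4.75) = -52.88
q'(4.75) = -20.00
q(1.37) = -8.12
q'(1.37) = -6.48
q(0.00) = -3.00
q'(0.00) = -1.00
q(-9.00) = -156.00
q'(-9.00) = 35.00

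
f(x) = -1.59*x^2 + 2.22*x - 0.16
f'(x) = 2.22 - 3.18*x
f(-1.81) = -9.39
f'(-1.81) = 7.98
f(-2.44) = -15.04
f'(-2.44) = 9.98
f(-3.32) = -25.06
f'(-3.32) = 12.78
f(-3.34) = -25.31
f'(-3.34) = 12.84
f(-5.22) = -55.07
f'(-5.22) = 18.82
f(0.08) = 0.01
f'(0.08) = 1.97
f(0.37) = 0.44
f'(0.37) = 1.04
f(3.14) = -8.87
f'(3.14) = -7.77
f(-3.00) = -21.13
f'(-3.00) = 11.76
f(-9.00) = -148.93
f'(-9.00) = 30.84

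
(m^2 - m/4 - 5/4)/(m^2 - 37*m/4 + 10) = (m + 1)/(m - 8)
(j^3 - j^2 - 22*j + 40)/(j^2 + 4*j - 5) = (j^2 - 6*j + 8)/(j - 1)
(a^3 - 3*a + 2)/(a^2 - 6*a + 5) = (a^2 + a - 2)/(a - 5)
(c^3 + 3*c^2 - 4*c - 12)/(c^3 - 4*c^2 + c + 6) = (c^2 + 5*c + 6)/(c^2 - 2*c - 3)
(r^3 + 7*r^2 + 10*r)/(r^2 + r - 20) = r*(r + 2)/(r - 4)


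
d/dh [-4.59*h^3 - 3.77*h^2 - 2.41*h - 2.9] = -13.77*h^2 - 7.54*h - 2.41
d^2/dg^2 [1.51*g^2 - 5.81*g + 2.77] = 3.02000000000000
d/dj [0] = 0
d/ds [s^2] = 2*s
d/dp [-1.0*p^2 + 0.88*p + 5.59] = 0.88 - 2.0*p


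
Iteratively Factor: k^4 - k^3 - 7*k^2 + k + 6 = (k - 1)*(k^3 - 7*k - 6) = (k - 3)*(k - 1)*(k^2 + 3*k + 2) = (k - 3)*(k - 1)*(k + 1)*(k + 2)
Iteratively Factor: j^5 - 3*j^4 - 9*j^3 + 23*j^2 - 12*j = (j)*(j^4 - 3*j^3 - 9*j^2 + 23*j - 12) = j*(j + 3)*(j^3 - 6*j^2 + 9*j - 4) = j*(j - 1)*(j + 3)*(j^2 - 5*j + 4) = j*(j - 1)^2*(j + 3)*(j - 4)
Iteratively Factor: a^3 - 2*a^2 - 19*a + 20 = (a + 4)*(a^2 - 6*a + 5) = (a - 5)*(a + 4)*(a - 1)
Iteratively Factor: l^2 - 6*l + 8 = (l - 4)*(l - 2)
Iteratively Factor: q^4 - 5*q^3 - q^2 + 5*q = (q)*(q^3 - 5*q^2 - q + 5) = q*(q - 5)*(q^2 - 1) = q*(q - 5)*(q - 1)*(q + 1)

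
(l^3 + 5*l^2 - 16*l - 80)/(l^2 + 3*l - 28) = (l^2 + 9*l + 20)/(l + 7)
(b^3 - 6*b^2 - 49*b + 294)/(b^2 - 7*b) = b + 1 - 42/b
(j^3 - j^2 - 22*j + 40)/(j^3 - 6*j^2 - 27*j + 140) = (j - 2)/(j - 7)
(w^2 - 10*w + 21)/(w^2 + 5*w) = (w^2 - 10*w + 21)/(w*(w + 5))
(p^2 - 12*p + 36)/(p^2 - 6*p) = (p - 6)/p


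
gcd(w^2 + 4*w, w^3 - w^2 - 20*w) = w^2 + 4*w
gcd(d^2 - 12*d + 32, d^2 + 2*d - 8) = 1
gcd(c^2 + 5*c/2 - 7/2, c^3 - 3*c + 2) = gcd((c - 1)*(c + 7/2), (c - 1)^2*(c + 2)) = c - 1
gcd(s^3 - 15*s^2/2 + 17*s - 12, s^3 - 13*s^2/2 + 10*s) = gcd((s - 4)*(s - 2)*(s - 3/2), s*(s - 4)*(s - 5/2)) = s - 4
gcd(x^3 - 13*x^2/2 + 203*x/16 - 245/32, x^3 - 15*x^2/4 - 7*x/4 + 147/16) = x^2 - 21*x/4 + 49/8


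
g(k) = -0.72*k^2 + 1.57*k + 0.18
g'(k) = 1.57 - 1.44*k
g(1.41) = 0.96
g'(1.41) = -0.46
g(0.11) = 0.34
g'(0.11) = 1.41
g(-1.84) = -5.15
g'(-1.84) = 4.22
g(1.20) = 1.03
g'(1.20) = -0.16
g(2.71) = -0.85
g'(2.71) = -2.33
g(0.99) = 1.03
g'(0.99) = 0.14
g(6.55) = -20.43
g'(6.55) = -7.86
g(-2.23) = -6.90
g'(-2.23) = 4.78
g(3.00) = -1.59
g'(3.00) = -2.75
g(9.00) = -44.01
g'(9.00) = -11.39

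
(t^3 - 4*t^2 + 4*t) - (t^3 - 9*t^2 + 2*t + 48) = 5*t^2 + 2*t - 48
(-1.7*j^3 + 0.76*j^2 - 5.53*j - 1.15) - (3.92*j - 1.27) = -1.7*j^3 + 0.76*j^2 - 9.45*j + 0.12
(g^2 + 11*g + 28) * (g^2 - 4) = g^4 + 11*g^3 + 24*g^2 - 44*g - 112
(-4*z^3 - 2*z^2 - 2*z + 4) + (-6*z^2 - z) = -4*z^3 - 8*z^2 - 3*z + 4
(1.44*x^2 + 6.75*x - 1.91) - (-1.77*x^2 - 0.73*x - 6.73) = 3.21*x^2 + 7.48*x + 4.82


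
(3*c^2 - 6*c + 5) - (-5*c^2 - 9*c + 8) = 8*c^2 + 3*c - 3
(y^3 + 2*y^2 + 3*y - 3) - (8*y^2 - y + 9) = y^3 - 6*y^2 + 4*y - 12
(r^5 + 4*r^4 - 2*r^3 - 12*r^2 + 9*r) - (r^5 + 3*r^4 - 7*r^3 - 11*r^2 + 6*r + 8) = r^4 + 5*r^3 - r^2 + 3*r - 8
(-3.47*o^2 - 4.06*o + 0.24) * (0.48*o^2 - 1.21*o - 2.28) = -1.6656*o^4 + 2.2499*o^3 + 12.9394*o^2 + 8.9664*o - 0.5472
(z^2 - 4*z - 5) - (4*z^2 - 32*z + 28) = -3*z^2 + 28*z - 33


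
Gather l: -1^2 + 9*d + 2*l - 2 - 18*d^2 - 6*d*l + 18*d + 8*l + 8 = -18*d^2 + 27*d + l*(10 - 6*d) + 5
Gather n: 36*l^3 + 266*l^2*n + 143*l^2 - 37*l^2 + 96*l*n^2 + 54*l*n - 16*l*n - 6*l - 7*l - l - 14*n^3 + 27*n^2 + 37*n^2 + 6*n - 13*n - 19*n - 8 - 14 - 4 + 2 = 36*l^3 + 106*l^2 - 14*l - 14*n^3 + n^2*(96*l + 64) + n*(266*l^2 + 38*l - 26) - 24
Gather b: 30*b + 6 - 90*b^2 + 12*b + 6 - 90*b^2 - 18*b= -180*b^2 + 24*b + 12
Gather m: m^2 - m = m^2 - m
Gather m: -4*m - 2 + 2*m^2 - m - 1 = 2*m^2 - 5*m - 3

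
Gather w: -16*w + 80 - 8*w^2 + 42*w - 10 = -8*w^2 + 26*w + 70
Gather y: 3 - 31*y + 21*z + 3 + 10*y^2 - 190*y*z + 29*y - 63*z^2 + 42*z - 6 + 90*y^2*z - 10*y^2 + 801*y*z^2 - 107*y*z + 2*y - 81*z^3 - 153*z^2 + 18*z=90*y^2*z + y*(801*z^2 - 297*z) - 81*z^3 - 216*z^2 + 81*z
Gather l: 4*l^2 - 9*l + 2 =4*l^2 - 9*l + 2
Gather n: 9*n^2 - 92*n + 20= 9*n^2 - 92*n + 20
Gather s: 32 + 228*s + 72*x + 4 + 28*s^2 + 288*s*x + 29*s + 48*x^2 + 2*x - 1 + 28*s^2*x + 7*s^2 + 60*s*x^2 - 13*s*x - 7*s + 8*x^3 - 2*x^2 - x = s^2*(28*x + 35) + s*(60*x^2 + 275*x + 250) + 8*x^3 + 46*x^2 + 73*x + 35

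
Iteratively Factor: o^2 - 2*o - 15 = (o + 3)*(o - 5)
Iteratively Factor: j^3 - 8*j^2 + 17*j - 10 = (j - 2)*(j^2 - 6*j + 5) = (j - 5)*(j - 2)*(j - 1)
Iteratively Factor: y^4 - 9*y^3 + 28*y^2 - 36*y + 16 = (y - 4)*(y^3 - 5*y^2 + 8*y - 4) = (y - 4)*(y - 1)*(y^2 - 4*y + 4) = (y - 4)*(y - 2)*(y - 1)*(y - 2)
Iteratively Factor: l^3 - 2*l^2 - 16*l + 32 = (l + 4)*(l^2 - 6*l + 8) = (l - 4)*(l + 4)*(l - 2)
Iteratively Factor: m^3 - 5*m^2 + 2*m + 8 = (m - 2)*(m^2 - 3*m - 4) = (m - 4)*(m - 2)*(m + 1)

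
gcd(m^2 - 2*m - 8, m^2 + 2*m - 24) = m - 4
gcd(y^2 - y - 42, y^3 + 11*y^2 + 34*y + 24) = y + 6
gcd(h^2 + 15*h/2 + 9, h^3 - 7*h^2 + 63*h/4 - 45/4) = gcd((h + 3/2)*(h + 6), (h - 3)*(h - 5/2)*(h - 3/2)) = 1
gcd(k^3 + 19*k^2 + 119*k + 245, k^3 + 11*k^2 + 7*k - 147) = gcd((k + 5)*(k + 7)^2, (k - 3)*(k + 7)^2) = k^2 + 14*k + 49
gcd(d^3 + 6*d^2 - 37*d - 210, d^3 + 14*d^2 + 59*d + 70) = d^2 + 12*d + 35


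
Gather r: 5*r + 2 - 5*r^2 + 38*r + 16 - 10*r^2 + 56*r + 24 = -15*r^2 + 99*r + 42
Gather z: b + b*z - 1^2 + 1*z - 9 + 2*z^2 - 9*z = b + 2*z^2 + z*(b - 8) - 10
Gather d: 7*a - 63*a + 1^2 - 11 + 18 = 8 - 56*a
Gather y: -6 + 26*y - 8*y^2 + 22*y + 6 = -8*y^2 + 48*y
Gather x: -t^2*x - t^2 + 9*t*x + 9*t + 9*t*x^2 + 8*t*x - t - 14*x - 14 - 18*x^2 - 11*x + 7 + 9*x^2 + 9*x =-t^2 + 8*t + x^2*(9*t - 9) + x*(-t^2 + 17*t - 16) - 7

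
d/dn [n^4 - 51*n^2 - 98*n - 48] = 4*n^3 - 102*n - 98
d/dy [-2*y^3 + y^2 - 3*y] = -6*y^2 + 2*y - 3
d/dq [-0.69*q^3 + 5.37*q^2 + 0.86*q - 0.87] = -2.07*q^2 + 10.74*q + 0.86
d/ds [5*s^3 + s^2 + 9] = s*(15*s + 2)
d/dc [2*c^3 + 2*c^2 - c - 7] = 6*c^2 + 4*c - 1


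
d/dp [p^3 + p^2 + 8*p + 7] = 3*p^2 + 2*p + 8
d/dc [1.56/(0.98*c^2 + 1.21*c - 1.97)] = (-3.0576*c - 1.8876)/(0.98*c^2 + 1.21*c - 1.97)^2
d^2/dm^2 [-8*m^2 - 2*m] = -16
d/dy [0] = 0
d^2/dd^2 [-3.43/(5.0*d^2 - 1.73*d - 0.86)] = (-171.5*d^2 + 59.339*d + 3.43*(10.0*d - 1.73)*(20.0*d - 3.46) + 29.498)/(-5.0*d^2 + 1.73*d + 0.86)^3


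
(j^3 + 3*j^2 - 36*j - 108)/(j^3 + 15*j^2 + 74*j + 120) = (j^2 - 3*j - 18)/(j^2 + 9*j + 20)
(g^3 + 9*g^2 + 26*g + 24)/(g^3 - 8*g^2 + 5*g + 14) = (g^3 + 9*g^2 + 26*g + 24)/(g^3 - 8*g^2 + 5*g + 14)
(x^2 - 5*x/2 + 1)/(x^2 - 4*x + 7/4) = 2*(x - 2)/(2*x - 7)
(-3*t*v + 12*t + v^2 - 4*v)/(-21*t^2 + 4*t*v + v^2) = (v - 4)/(7*t + v)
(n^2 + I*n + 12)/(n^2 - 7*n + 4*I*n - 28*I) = (n - 3*I)/(n - 7)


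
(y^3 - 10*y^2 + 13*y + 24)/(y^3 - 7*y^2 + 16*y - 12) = (y^2 - 7*y - 8)/(y^2 - 4*y + 4)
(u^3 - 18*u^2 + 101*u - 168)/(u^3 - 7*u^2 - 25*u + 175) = (u^2 - 11*u + 24)/(u^2 - 25)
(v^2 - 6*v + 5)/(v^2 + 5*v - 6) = (v - 5)/(v + 6)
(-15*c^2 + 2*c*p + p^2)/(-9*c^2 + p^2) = (5*c + p)/(3*c + p)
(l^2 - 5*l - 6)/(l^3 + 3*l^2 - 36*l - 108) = (l + 1)/(l^2 + 9*l + 18)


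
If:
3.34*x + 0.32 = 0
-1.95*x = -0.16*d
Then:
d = -1.17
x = -0.10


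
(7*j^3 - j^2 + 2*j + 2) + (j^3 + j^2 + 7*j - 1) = 8*j^3 + 9*j + 1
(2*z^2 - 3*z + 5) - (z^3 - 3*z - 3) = -z^3 + 2*z^2 + 8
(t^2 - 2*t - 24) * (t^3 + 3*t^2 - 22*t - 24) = t^5 + t^4 - 52*t^3 - 52*t^2 + 576*t + 576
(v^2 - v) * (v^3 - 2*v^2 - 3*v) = v^5 - 3*v^4 - v^3 + 3*v^2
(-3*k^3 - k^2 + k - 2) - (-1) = -3*k^3 - k^2 + k - 1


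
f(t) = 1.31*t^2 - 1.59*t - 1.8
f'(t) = 2.62*t - 1.59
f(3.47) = 8.46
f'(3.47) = 7.50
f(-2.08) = 7.17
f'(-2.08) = -7.04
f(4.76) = 20.31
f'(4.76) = 10.88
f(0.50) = -2.27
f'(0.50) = -0.28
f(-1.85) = 5.62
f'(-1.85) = -6.44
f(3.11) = 5.93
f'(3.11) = 6.56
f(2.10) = 0.64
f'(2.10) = 3.91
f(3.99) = 12.71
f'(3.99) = 8.86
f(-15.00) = 316.80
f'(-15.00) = -40.89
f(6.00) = 35.82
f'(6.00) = 14.13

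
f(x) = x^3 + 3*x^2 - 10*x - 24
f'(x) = 3*x^2 + 6*x - 10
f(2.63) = -11.36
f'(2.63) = 26.53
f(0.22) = -26.04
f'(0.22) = -8.53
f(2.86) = -4.67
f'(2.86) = 31.70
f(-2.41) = 3.53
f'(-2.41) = -7.04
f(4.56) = 87.60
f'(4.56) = 79.74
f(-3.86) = 1.79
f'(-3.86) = 11.54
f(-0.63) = -16.76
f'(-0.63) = -12.59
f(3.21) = 7.89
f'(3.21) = 40.17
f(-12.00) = -1200.00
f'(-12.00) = 350.00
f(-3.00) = 6.00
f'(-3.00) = -1.00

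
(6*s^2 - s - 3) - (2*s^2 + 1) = 4*s^2 - s - 4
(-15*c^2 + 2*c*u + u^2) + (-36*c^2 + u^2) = -51*c^2 + 2*c*u + 2*u^2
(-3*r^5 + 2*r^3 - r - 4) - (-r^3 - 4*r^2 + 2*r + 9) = -3*r^5 + 3*r^3 + 4*r^2 - 3*r - 13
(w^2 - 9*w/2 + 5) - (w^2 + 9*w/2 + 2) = 3 - 9*w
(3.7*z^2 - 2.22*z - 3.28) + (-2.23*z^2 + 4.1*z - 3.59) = 1.47*z^2 + 1.88*z - 6.87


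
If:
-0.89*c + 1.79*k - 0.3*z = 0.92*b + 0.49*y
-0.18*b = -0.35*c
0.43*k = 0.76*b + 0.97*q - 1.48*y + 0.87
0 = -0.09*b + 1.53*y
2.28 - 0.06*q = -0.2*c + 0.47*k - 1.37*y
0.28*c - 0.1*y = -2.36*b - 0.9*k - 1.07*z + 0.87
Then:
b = -42.61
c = -21.92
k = -14.61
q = 22.19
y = -2.51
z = 112.60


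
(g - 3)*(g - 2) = g^2 - 5*g + 6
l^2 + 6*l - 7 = (l - 1)*(l + 7)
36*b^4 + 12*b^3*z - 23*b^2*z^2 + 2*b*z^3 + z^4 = (-3*b + z)*(-2*b + z)*(b + z)*(6*b + z)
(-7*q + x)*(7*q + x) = -49*q^2 + x^2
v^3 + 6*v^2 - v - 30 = (v - 2)*(v + 3)*(v + 5)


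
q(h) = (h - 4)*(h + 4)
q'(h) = 2*h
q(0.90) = -15.19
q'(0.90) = 1.80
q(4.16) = 1.31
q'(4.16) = 8.32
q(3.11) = -6.33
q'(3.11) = 6.22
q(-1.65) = -13.28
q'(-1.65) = -3.30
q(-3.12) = -6.27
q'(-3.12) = -6.24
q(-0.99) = -15.02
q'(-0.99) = -1.98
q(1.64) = -13.31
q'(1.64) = 3.28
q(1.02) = -14.96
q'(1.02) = 2.04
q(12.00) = 128.00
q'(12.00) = 24.00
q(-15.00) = 209.00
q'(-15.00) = -30.00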